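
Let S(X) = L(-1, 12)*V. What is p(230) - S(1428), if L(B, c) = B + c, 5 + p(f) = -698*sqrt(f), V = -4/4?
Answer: 6 - 698*sqrt(230) ≈ -10580.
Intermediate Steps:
V = -1 (V = -4*1/4 = -1)
p(f) = -5 - 698*sqrt(f)
S(X) = -11 (S(X) = (-1 + 12)*(-1) = 11*(-1) = -11)
p(230) - S(1428) = (-5 - 698*sqrt(230)) - 1*(-11) = (-5 - 698*sqrt(230)) + 11 = 6 - 698*sqrt(230)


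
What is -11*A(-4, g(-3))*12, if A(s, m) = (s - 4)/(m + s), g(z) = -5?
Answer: -352/3 ≈ -117.33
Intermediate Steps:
A(s, m) = (-4 + s)/(m + s)
-11*A(-4, g(-3))*12 = -11*(-4 - 4)/(-5 - 4)*12 = -11*(-8)/(-9)*12 = -(-11)*(-8)/9*12 = -11*8/9*12 = -88/9*12 = -352/3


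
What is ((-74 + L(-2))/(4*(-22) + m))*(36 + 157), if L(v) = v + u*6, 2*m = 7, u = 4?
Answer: 1544/13 ≈ 118.77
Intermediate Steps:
m = 7/2 (m = (1/2)*7 = 7/2 ≈ 3.5000)
L(v) = 24 + v (L(v) = v + 4*6 = v + 24 = 24 + v)
((-74 + L(-2))/(4*(-22) + m))*(36 + 157) = ((-74 + (24 - 2))/(4*(-22) + 7/2))*(36 + 157) = ((-74 + 22)/(-88 + 7/2))*193 = -52/(-169/2)*193 = -52*(-2/169)*193 = (8/13)*193 = 1544/13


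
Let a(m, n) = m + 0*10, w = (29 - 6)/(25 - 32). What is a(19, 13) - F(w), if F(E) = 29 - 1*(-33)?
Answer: -43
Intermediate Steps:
w = -23/7 (w = 23/(-7) = 23*(-⅐) = -23/7 ≈ -3.2857)
a(m, n) = m (a(m, n) = m + 0 = m)
F(E) = 62 (F(E) = 29 + 33 = 62)
a(19, 13) - F(w) = 19 - 1*62 = 19 - 62 = -43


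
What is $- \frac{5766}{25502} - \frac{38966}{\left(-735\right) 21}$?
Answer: $\frac{452356361}{196811685} \approx 2.2984$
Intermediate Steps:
$- \frac{5766}{25502} - \frac{38966}{\left(-735\right) 21} = \left(-5766\right) \frac{1}{25502} - \frac{38966}{-15435} = - \frac{2883}{12751} - - \frac{38966}{15435} = - \frac{2883}{12751} + \frac{38966}{15435} = \frac{452356361}{196811685}$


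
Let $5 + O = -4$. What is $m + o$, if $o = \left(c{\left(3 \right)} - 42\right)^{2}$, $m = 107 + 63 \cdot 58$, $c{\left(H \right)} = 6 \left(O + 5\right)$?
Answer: $8117$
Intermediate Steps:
$O = -9$ ($O = -5 - 4 = -9$)
$c{\left(H \right)} = -24$ ($c{\left(H \right)} = 6 \left(-9 + 5\right) = 6 \left(-4\right) = -24$)
$m = 3761$ ($m = 107 + 3654 = 3761$)
$o = 4356$ ($o = \left(-24 - 42\right)^{2} = \left(-66\right)^{2} = 4356$)
$m + o = 3761 + 4356 = 8117$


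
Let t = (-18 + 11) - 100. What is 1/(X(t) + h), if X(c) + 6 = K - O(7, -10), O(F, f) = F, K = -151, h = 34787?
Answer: 1/34623 ≈ 2.8883e-5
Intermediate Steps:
t = -107 (t = -7 - 100 = -107)
X(c) = -164 (X(c) = -6 + (-151 - 1*7) = -6 + (-151 - 7) = -6 - 158 = -164)
1/(X(t) + h) = 1/(-164 + 34787) = 1/34623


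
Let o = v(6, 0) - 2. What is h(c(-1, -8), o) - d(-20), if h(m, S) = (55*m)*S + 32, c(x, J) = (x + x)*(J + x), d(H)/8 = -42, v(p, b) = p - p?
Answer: -1612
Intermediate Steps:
v(p, b) = 0
d(H) = -336 (d(H) = 8*(-42) = -336)
c(x, J) = 2*x*(J + x) (c(x, J) = (2*x)*(J + x) = 2*x*(J + x))
o = -2 (o = 0 - 2 = -2)
h(m, S) = 32 + 55*S*m (h(m, S) = 55*S*m + 32 = 32 + 55*S*m)
h(c(-1, -8), o) - d(-20) = (32 + 55*(-2)*(2*(-1)*(-8 - 1))) - 1*(-336) = (32 + 55*(-2)*(2*(-1)*(-9))) + 336 = (32 + 55*(-2)*18) + 336 = (32 - 1980) + 336 = -1948 + 336 = -1612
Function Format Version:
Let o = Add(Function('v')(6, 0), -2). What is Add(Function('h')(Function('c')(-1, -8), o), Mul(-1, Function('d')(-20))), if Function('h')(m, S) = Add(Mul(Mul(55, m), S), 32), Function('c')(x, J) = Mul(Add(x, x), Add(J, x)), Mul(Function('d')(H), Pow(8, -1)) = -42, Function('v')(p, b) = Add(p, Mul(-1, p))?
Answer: -1612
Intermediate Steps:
Function('v')(p, b) = 0
Function('d')(H) = -336 (Function('d')(H) = Mul(8, -42) = -336)
Function('c')(x, J) = Mul(2, x, Add(J, x)) (Function('c')(x, J) = Mul(Mul(2, x), Add(J, x)) = Mul(2, x, Add(J, x)))
o = -2 (o = Add(0, -2) = -2)
Function('h')(m, S) = Add(32, Mul(55, S, m)) (Function('h')(m, S) = Add(Mul(55, S, m), 32) = Add(32, Mul(55, S, m)))
Add(Function('h')(Function('c')(-1, -8), o), Mul(-1, Function('d')(-20))) = Add(Add(32, Mul(55, -2, Mul(2, -1, Add(-8, -1)))), Mul(-1, -336)) = Add(Add(32, Mul(55, -2, Mul(2, -1, -9))), 336) = Add(Add(32, Mul(55, -2, 18)), 336) = Add(Add(32, -1980), 336) = Add(-1948, 336) = -1612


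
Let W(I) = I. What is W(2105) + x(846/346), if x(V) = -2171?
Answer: -66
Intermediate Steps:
W(2105) + x(846/346) = 2105 - 2171 = -66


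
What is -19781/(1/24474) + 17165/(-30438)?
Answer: -14735650482137/30438 ≈ -4.8412e+8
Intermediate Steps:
-19781/(1/24474) + 17165/(-30438) = -19781/1/24474 + 17165*(-1/30438) = -19781*24474 - 17165/30438 = -484120194 - 17165/30438 = -14735650482137/30438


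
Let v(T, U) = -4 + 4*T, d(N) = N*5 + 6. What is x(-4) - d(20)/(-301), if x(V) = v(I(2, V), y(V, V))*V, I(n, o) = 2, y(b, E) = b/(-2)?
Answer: -4710/301 ≈ -15.648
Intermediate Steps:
y(b, E) = -b/2 (y(b, E) = b*(-½) = -b/2)
d(N) = 6 + 5*N (d(N) = 5*N + 6 = 6 + 5*N)
x(V) = 4*V (x(V) = (-4 + 4*2)*V = (-4 + 8)*V = 4*V)
x(-4) - d(20)/(-301) = 4*(-4) - (6 + 5*20)/(-301) = -16 - (6 + 100)*(-1)/301 = -16 - 106*(-1)/301 = -16 - 1*(-106/301) = -16 + 106/301 = -4710/301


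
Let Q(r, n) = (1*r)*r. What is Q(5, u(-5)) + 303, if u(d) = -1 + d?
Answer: 328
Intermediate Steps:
Q(r, n) = r² (Q(r, n) = r*r = r²)
Q(5, u(-5)) + 303 = 5² + 303 = 25 + 303 = 328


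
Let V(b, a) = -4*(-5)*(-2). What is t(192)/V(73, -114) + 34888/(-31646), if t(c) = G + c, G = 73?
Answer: -978171/126584 ≈ -7.7274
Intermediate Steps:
V(b, a) = -40 (V(b, a) = 20*(-2) = -40)
t(c) = 73 + c
t(192)/V(73, -114) + 34888/(-31646) = (73 + 192)/(-40) + 34888/(-31646) = 265*(-1/40) + 34888*(-1/31646) = -53/8 - 17444/15823 = -978171/126584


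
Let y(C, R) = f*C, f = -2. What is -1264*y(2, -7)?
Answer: 5056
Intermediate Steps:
y(C, R) = -2*C
-1264*y(2, -7) = -(-2528)*2 = -1264*(-4) = 5056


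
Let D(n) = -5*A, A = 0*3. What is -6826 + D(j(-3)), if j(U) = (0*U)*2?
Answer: -6826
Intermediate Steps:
A = 0
j(U) = 0 (j(U) = 0*2 = 0)
D(n) = 0 (D(n) = -5*0 = 0)
-6826 + D(j(-3)) = -6826 + 0 = -6826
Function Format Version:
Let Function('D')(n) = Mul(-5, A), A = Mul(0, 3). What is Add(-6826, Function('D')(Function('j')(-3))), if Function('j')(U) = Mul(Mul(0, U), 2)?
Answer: -6826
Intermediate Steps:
A = 0
Function('j')(U) = 0 (Function('j')(U) = Mul(0, 2) = 0)
Function('D')(n) = 0 (Function('D')(n) = Mul(-5, 0) = 0)
Add(-6826, Function('D')(Function('j')(-3))) = Add(-6826, 0) = -6826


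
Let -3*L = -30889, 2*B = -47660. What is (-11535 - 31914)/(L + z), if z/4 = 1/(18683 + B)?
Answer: -670896009/158985671 ≈ -4.2198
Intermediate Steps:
B = -23830 (B = (1/2)*(-47660) = -23830)
L = 30889/3 (L = -1/3*(-30889) = 30889/3 ≈ 10296.)
z = -4/5147 (z = 4/(18683 - 23830) = 4/(-5147) = 4*(-1/5147) = -4/5147 ≈ -0.00077715)
(-11535 - 31914)/(L + z) = (-11535 - 31914)/(30889/3 - 4/5147) = -43449/158985671/15441 = -43449*15441/158985671 = -670896009/158985671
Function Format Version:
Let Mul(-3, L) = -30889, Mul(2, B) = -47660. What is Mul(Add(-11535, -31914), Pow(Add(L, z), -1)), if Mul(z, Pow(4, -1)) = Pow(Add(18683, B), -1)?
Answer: Rational(-670896009, 158985671) ≈ -4.2198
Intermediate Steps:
B = -23830 (B = Mul(Rational(1, 2), -47660) = -23830)
L = Rational(30889, 3) (L = Mul(Rational(-1, 3), -30889) = Rational(30889, 3) ≈ 10296.)
z = Rational(-4, 5147) (z = Mul(4, Pow(Add(18683, -23830), -1)) = Mul(4, Pow(-5147, -1)) = Mul(4, Rational(-1, 5147)) = Rational(-4, 5147) ≈ -0.00077715)
Mul(Add(-11535, -31914), Pow(Add(L, z), -1)) = Mul(Add(-11535, -31914), Pow(Add(Rational(30889, 3), Rational(-4, 5147)), -1)) = Mul(-43449, Pow(Rational(158985671, 15441), -1)) = Mul(-43449, Rational(15441, 158985671)) = Rational(-670896009, 158985671)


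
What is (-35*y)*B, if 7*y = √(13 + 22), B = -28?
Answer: 140*√35 ≈ 828.25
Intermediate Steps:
y = √35/7 (y = √(13 + 22)/7 = √35/7 ≈ 0.84515)
(-35*y)*B = -5*√35*(-28) = 140*√35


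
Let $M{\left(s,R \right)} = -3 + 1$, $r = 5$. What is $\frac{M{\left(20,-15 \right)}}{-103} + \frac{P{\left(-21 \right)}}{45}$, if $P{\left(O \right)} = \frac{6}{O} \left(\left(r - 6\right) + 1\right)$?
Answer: $\frac{2}{103} \approx 0.019417$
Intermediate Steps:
$P{\left(O \right)} = 0$ ($P{\left(O \right)} = \frac{6}{O} \left(\left(5 - 6\right) + 1\right) = \frac{6}{O} \left(-1 + 1\right) = \frac{6}{O} 0 = 0$)
$M{\left(s,R \right)} = -2$
$\frac{M{\left(20,-15 \right)}}{-103} + \frac{P{\left(-21 \right)}}{45} = - \frac{2}{-103} + \frac{0}{45} = \left(-2\right) \left(- \frac{1}{103}\right) + 0 \cdot \frac{1}{45} = \frac{2}{103} + 0 = \frac{2}{103}$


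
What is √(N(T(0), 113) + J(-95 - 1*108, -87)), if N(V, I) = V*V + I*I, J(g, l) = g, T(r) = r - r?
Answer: √12566 ≈ 112.10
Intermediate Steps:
T(r) = 0
N(V, I) = I² + V² (N(V, I) = V² + I² = I² + V²)
√(N(T(0), 113) + J(-95 - 1*108, -87)) = √((113² + 0²) + (-95 - 1*108)) = √((12769 + 0) + (-95 - 108)) = √(12769 - 203) = √12566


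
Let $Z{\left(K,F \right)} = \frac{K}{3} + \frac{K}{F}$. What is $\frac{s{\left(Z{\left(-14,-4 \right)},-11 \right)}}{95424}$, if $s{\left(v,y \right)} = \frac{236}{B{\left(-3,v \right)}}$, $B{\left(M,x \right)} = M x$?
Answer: $\frac{59}{83496} \approx 0.00070662$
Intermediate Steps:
$Z{\left(K,F \right)} = \frac{K}{3} + \frac{K}{F}$ ($Z{\left(K,F \right)} = K \frac{1}{3} + \frac{K}{F} = \frac{K}{3} + \frac{K}{F}$)
$s{\left(v,y \right)} = - \frac{236}{3 v}$ ($s{\left(v,y \right)} = \frac{236}{\left(-3\right) v} = 236 \left(- \frac{1}{3 v}\right) = - \frac{236}{3 v}$)
$\frac{s{\left(Z{\left(-14,-4 \right)},-11 \right)}}{95424} = \frac{\left(- \frac{236}{3}\right) \frac{1}{\frac{1}{3} \left(-14\right) - \frac{14}{-4}}}{95424} = - \frac{236}{3 \left(- \frac{14}{3} - - \frac{7}{2}\right)} \frac{1}{95424} = - \frac{236}{3 \left(- \frac{14}{3} + \frac{7}{2}\right)} \frac{1}{95424} = - \frac{236}{3 \left(- \frac{7}{6}\right)} \frac{1}{95424} = \left(- \frac{236}{3}\right) \left(- \frac{6}{7}\right) \frac{1}{95424} = \frac{472}{7} \cdot \frac{1}{95424} = \frac{59}{83496}$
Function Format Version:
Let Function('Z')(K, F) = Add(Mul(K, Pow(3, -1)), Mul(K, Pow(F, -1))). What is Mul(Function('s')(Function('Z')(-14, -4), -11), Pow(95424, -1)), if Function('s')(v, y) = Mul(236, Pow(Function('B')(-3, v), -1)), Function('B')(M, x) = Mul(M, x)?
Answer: Rational(59, 83496) ≈ 0.00070662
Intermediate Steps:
Function('Z')(K, F) = Add(Mul(Rational(1, 3), K), Mul(K, Pow(F, -1))) (Function('Z')(K, F) = Add(Mul(K, Rational(1, 3)), Mul(K, Pow(F, -1))) = Add(Mul(Rational(1, 3), K), Mul(K, Pow(F, -1))))
Function('s')(v, y) = Mul(Rational(-236, 3), Pow(v, -1)) (Function('s')(v, y) = Mul(236, Pow(Mul(-3, v), -1)) = Mul(236, Mul(Rational(-1, 3), Pow(v, -1))) = Mul(Rational(-236, 3), Pow(v, -1)))
Mul(Function('s')(Function('Z')(-14, -4), -11), Pow(95424, -1)) = Mul(Mul(Rational(-236, 3), Pow(Add(Mul(Rational(1, 3), -14), Mul(-14, Pow(-4, -1))), -1)), Pow(95424, -1)) = Mul(Mul(Rational(-236, 3), Pow(Add(Rational(-14, 3), Mul(-14, Rational(-1, 4))), -1)), Rational(1, 95424)) = Mul(Mul(Rational(-236, 3), Pow(Add(Rational(-14, 3), Rational(7, 2)), -1)), Rational(1, 95424)) = Mul(Mul(Rational(-236, 3), Pow(Rational(-7, 6), -1)), Rational(1, 95424)) = Mul(Mul(Rational(-236, 3), Rational(-6, 7)), Rational(1, 95424)) = Mul(Rational(472, 7), Rational(1, 95424)) = Rational(59, 83496)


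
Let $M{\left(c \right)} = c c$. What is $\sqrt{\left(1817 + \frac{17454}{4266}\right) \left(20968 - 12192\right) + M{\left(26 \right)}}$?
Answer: $\frac{2 \sqrt{224431304057}}{237} \approx 3997.8$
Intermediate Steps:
$M{\left(c \right)} = c^{2}$
$\sqrt{\left(1817 + \frac{17454}{4266}\right) \left(20968 - 12192\right) + M{\left(26 \right)}} = \sqrt{\left(1817 + \frac{17454}{4266}\right) \left(20968 - 12192\right) + 26^{2}} = \sqrt{\left(1817 + 17454 \cdot \frac{1}{4266}\right) 8776 + 676} = \sqrt{\left(1817 + \frac{2909}{711}\right) 8776 + 676} = \sqrt{\frac{1294796}{711} \cdot 8776 + 676} = \sqrt{\frac{11363129696}{711} + 676} = \sqrt{\frac{11363610332}{711}} = \frac{2 \sqrt{224431304057}}{237}$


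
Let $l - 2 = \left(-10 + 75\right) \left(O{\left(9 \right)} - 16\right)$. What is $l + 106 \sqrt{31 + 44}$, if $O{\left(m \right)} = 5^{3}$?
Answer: $7087 + 530 \sqrt{3} \approx 8005.0$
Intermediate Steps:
$O{\left(m \right)} = 125$
$l = 7087$ ($l = 2 + \left(-10 + 75\right) \left(125 - 16\right) = 2 + 65 \cdot 109 = 2 + 7085 = 7087$)
$l + 106 \sqrt{31 + 44} = 7087 + 106 \sqrt{31 + 44} = 7087 + 106 \sqrt{75} = 7087 + 106 \cdot 5 \sqrt{3} = 7087 + 530 \sqrt{3}$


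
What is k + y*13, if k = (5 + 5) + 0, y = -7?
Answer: -81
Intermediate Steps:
k = 10 (k = 10 + 0 = 10)
k + y*13 = 10 - 7*13 = 10 - 91 = -81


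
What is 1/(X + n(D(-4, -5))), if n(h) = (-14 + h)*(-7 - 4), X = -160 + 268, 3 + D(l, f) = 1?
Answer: 1/284 ≈ 0.0035211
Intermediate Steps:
D(l, f) = -2 (D(l, f) = -3 + 1 = -2)
X = 108
n(h) = 154 - 11*h (n(h) = (-14 + h)*(-11) = 154 - 11*h)
1/(X + n(D(-4, -5))) = 1/(108 + (154 - 11*(-2))) = 1/(108 + (154 + 22)) = 1/(108 + 176) = 1/284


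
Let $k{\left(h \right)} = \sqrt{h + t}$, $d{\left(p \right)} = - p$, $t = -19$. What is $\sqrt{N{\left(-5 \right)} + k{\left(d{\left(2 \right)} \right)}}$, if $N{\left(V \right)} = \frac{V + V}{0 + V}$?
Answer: $\sqrt{2 + i \sqrt{21}} \approx 1.8708 + 1.2247 i$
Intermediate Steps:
$N{\left(V \right)} = 2$ ($N{\left(V \right)} = \frac{2 V}{V} = 2$)
$k{\left(h \right)} = \sqrt{-19 + h}$ ($k{\left(h \right)} = \sqrt{h - 19} = \sqrt{-19 + h}$)
$\sqrt{N{\left(-5 \right)} + k{\left(d{\left(2 \right)} \right)}} = \sqrt{2 + \sqrt{-19 - 2}} = \sqrt{2 + \sqrt{-21}} = \sqrt{2 + i \sqrt{21}}$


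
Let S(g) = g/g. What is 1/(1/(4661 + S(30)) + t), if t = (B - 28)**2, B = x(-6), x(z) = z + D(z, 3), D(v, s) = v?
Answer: 4662/7459201 ≈ 0.00062500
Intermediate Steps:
x(z) = 2*z (x(z) = z + z = 2*z)
B = -12 (B = 2*(-6) = -12)
S(g) = 1
t = 1600 (t = (-12 - 28)**2 = (-40)**2 = 1600)
1/(1/(4661 + S(30)) + t) = 1/(1/(4661 + 1) + 1600) = 1/(1/4662 + 1600) = 1/(7459201/4662) = 4662/7459201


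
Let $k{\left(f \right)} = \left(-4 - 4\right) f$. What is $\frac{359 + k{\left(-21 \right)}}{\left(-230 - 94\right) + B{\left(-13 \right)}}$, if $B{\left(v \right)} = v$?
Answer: $- \frac{527}{337} \approx -1.5638$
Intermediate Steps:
$k{\left(f \right)} = - 8 f$
$\frac{359 + k{\left(-21 \right)}}{\left(-230 - 94\right) + B{\left(-13 \right)}} = \frac{359 - -168}{\left(-230 - 94\right) - 13} = \frac{359 + 168}{\left(-230 - 94\right) - 13} = \frac{527}{-324 - 13} = \frac{527}{-337} = 527 \left(- \frac{1}{337}\right) = - \frac{527}{337}$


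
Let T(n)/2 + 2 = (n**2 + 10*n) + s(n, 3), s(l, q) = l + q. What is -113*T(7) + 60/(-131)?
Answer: -3760022/131 ≈ -28702.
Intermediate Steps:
T(n) = 2 + 2*n**2 + 22*n (T(n) = -4 + 2*((n**2 + 10*n) + (n + 3)) = -4 + 2*((n**2 + 10*n) + (3 + n)) = -4 + 2*(3 + n**2 + 11*n) = -4 + (6 + 2*n**2 + 22*n) = 2 + 2*n**2 + 22*n)
-113*T(7) + 60/(-131) = -113*(2 + 2*7**2 + 22*7) + 60/(-131) = -113*(2 + 2*49 + 154) + 60*(-1/131) = -113*(2 + 98 + 154) - 60/131 = -113*254 - 60/131 = -28702 - 60/131 = -3760022/131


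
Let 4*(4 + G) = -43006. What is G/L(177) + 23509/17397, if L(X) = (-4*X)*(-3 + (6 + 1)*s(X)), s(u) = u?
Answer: 4613234939/3383090208 ≈ 1.3636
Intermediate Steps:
G = -21511/2 (G = -4 + (¼)*(-43006) = -4 - 21503/2 = -21511/2 ≈ -10756.)
L(X) = -4*X*(-3 + 7*X) (L(X) = (-4*X)*(-3 + (6 + 1)*X) = (-4*X)*(-3 + 7*X) = -4*X*(-3 + 7*X))
G/L(177) + 23509/17397 = -21511*1/(708*(3 - 7*177))/2 + 23509/17397 = -21511*1/(708*(3 - 1239))/2 + 23509*(1/17397) = -21511/(2*(4*177*(-1236))) + 23509/17397 = -21511/2/(-875088) + 23509/17397 = -21511/2*(-1/875088) + 23509/17397 = 21511/1750176 + 23509/17397 = 4613234939/3383090208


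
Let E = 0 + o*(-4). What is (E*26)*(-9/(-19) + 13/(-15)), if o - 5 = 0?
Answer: 11648/57 ≈ 204.35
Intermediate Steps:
o = 5 (o = 5 + 0 = 5)
E = -20 (E = 0 + 5*(-4) = 0 - 20 = -20)
(E*26)*(-9/(-19) + 13/(-15)) = (-20*26)*(-9/(-19) + 13/(-15)) = -520*(-9*(-1/19) + 13*(-1/15)) = -520*(9/19 - 13/15) = -520*(-112/285) = 11648/57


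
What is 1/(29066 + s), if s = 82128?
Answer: 1/111194 ≈ 8.9933e-6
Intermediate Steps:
1/(29066 + s) = 1/(29066 + 82128) = 1/111194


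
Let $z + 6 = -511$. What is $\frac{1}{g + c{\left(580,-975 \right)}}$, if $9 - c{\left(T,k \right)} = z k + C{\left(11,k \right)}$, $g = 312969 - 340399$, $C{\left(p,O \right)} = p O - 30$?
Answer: $- \frac{1}{520741} \approx -1.9203 \cdot 10^{-6}$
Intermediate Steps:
$C{\left(p,O \right)} = -30 + O p$ ($C{\left(p,O \right)} = O p - 30 = -30 + O p$)
$z = -517$ ($z = -6 - 511 = -517$)
$g = -27430$ ($g = 312969 - 340399 = -27430$)
$c{\left(T,k \right)} = 39 + 506 k$ ($c{\left(T,k \right)} = 9 - \left(- 517 k + \left(-30 + k 11\right)\right) = 9 - \left(- 517 k + \left(-30 + 11 k\right)\right) = 9 - \left(-30 - 506 k\right) = 9 + \left(30 + 506 k\right) = 39 + 506 k$)
$\frac{1}{g + c{\left(580,-975 \right)}} = \frac{1}{-27430 + \left(39 + 506 \left(-975\right)\right)} = \frac{1}{-27430 + \left(39 - 493350\right)} = \frac{1}{-27430 - 493311} = \frac{1}{-520741} = - \frac{1}{520741}$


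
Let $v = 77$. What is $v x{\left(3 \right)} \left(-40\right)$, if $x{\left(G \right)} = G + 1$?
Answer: $-12320$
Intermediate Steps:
$x{\left(G \right)} = 1 + G$
$v x{\left(3 \right)} \left(-40\right) = 77 \left(1 + 3\right) \left(-40\right) = 77 \cdot 4 \left(-40\right) = 308 \left(-40\right) = -12320$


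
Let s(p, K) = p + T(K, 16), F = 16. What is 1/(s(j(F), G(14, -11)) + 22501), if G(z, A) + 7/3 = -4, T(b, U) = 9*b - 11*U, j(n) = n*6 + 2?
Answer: 1/22366 ≈ 4.4711e-5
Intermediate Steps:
j(n) = 2 + 6*n (j(n) = 6*n + 2 = 2 + 6*n)
T(b, U) = -11*U + 9*b
G(z, A) = -19/3 (G(z, A) = -7/3 - 4 = -19/3)
s(p, K) = -176 + p + 9*K (s(p, K) = p + (-11*16 + 9*K) = p + (-176 + 9*K) = -176 + p + 9*K)
1/(s(j(F), G(14, -11)) + 22501) = 1/((-176 + (2 + 6*16) + 9*(-19/3)) + 22501) = 1/((-176 + (2 + 96) - 57) + 22501) = 1/((-176 + 98 - 57) + 22501) = 1/(-135 + 22501) = 1/22366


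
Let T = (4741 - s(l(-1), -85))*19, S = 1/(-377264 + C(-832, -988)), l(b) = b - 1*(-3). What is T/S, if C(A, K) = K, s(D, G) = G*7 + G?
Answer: -38959577748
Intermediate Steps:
l(b) = 3 + b (l(b) = b + 3 = 3 + b)
s(D, G) = 8*G (s(D, G) = 7*G + G = 8*G)
S = -1/378252 (S = 1/(-377264 - 988) = 1/(-378252) = -1/378252 ≈ -2.6437e-6)
T = 102999 (T = (4741 - 8*(-85))*19 = (4741 - 1*(-680))*19 = (4741 + 680)*19 = 5421*19 = 102999)
T/S = 102999/(-1/378252) = 102999*(-378252) = -38959577748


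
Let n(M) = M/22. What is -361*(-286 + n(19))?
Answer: 2264553/22 ≈ 1.0293e+5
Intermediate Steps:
n(M) = M/22 (n(M) = M*(1/22) = M/22)
-361*(-286 + n(19)) = -361*(-286 + (1/22)*19) = -361*(-286 + 19/22) = -361*(-6273/22) = 2264553/22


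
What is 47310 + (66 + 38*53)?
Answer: 49390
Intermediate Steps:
47310 + (66 + 38*53) = 47310 + (66 + 2014) = 47310 + 2080 = 49390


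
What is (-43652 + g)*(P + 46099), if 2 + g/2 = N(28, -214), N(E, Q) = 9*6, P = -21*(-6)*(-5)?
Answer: -1980084012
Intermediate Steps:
P = -630 (P = 126*(-5) = -630)
N(E, Q) = 54
g = 104 (g = -4 + 2*54 = -4 + 108 = 104)
(-43652 + g)*(P + 46099) = (-43652 + 104)*(-630 + 46099) = -43548*45469 = -1980084012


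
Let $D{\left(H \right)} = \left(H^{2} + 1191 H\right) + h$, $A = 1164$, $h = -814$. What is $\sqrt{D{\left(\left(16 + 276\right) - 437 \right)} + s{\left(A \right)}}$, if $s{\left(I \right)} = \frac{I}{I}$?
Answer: $i \sqrt{152483} \approx 390.49 i$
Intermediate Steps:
$s{\left(I \right)} = 1$
$D{\left(H \right)} = -814 + H^{2} + 1191 H$ ($D{\left(H \right)} = \left(H^{2} + 1191 H\right) - 814 = -814 + H^{2} + 1191 H$)
$\sqrt{D{\left(\left(16 + 276\right) - 437 \right)} + s{\left(A \right)}} = \sqrt{\left(-814 + \left(\left(16 + 276\right) - 437\right)^{2} + 1191 \left(\left(16 + 276\right) - 437\right)\right) + 1} = \sqrt{\left(-814 + \left(292 - 437\right)^{2} + 1191 \left(292 - 437\right)\right) + 1} = \sqrt{\left(-814 + \left(-145\right)^{2} + 1191 \left(-145\right)\right) + 1} = \sqrt{\left(-814 + 21025 - 172695\right) + 1} = \sqrt{-152484 + 1} = \sqrt{-152483} = i \sqrt{152483}$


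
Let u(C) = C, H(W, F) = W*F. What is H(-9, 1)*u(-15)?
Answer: 135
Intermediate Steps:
H(W, F) = F*W
H(-9, 1)*u(-15) = (1*(-9))*(-15) = -9*(-15) = 135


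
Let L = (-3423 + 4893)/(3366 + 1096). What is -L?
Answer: -735/2231 ≈ -0.32945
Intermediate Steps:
L = 735/2231 (L = 1470/4462 = 1470*(1/4462) = 735/2231 ≈ 0.32945)
-L = -1*735/2231 = -735/2231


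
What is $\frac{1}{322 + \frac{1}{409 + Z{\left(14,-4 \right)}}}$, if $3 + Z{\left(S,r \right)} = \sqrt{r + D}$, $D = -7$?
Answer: $\frac{53081140}{17092257813} + \frac{i \sqrt{11}}{17092257813} \approx 0.0031056 + 1.9404 \cdot 10^{-10} i$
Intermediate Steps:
$Z{\left(S,r \right)} = -3 + \sqrt{-7 + r}$ ($Z{\left(S,r \right)} = -3 + \sqrt{r - 7} = -3 + \sqrt{-7 + r}$)
$\frac{1}{322 + \frac{1}{409 + Z{\left(14,-4 \right)}}} = \frac{1}{322 + \frac{1}{409 - \left(3 - \sqrt{-7 - 4}\right)}} = \frac{1}{322 + \frac{1}{409 - \left(3 - \sqrt{-11}\right)}} = \frac{1}{322 + \frac{1}{409 - \left(3 - i \sqrt{11}\right)}} = \frac{1}{322 + \frac{1}{406 + i \sqrt{11}}}$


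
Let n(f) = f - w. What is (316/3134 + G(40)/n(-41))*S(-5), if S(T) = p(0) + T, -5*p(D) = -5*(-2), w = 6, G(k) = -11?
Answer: -172641/73649 ≈ -2.3441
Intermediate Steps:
p(D) = -2 (p(D) = -(-1)*(-2) = -⅕*10 = -2)
n(f) = -6 + f (n(f) = f - 1*6 = f - 6 = -6 + f)
S(T) = -2 + T
(316/3134 + G(40)/n(-41))*S(-5) = (316/3134 - 11/(-6 - 41))*(-2 - 5) = (316*(1/3134) - 11/(-47))*(-7) = (158/1567 - 11*(-1/47))*(-7) = (158/1567 + 11/47)*(-7) = (24663/73649)*(-7) = -172641/73649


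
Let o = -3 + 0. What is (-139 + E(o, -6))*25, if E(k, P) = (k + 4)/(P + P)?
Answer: -41725/12 ≈ -3477.1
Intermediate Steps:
o = -3
E(k, P) = (4 + k)/(2*P) (E(k, P) = (4 + k)/((2*P)) = (4 + k)*(1/(2*P)) = (4 + k)/(2*P))
(-139 + E(o, -6))*25 = (-139 + (1/2)*(4 - 3)/(-6))*25 = (-139 + (1/2)*(-1/6)*1)*25 = (-139 - 1/12)*25 = -1669/12*25 = -41725/12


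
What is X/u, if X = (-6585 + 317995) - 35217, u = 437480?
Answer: 276193/437480 ≈ 0.63133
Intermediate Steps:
X = 276193 (X = 311410 - 35217 = 276193)
X/u = 276193/437480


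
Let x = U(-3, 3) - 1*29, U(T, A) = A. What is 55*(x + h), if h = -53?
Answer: -4345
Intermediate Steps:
x = -26 (x = 3 - 1*29 = 3 - 29 = -26)
55*(x + h) = 55*(-26 - 53) = 55*(-79) = -4345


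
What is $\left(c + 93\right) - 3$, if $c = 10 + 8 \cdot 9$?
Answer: $172$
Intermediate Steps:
$c = 82$ ($c = 10 + 72 = 82$)
$\left(c + 93\right) - 3 = \left(82 + 93\right) - 3 = 175 - 3 = 172$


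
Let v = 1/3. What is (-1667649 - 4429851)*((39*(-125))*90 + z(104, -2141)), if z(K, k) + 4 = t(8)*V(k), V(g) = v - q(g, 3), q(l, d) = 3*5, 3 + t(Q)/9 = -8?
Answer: 2666448945000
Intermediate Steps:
v = ⅓ (v = 1*(⅓) = ⅓ ≈ 0.33333)
t(Q) = -99 (t(Q) = -27 + 9*(-8) = -27 - 72 = -99)
q(l, d) = 15
V(g) = -44/3 (V(g) = ⅓ - 1*15 = ⅓ - 15 = -44/3)
z(K, k) = 1448 (z(K, k) = -4 - 99*(-44/3) = -4 + 1452 = 1448)
(-1667649 - 4429851)*((39*(-125))*90 + z(104, -2141)) = (-1667649 - 4429851)*((39*(-125))*90 + 1448) = -6097500*(-4875*90 + 1448) = -6097500*(-438750 + 1448) = -6097500*(-437302) = 2666448945000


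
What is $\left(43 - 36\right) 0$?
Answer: $0$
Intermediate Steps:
$\left(43 - 36\right) 0 = 7 \cdot 0 = 0$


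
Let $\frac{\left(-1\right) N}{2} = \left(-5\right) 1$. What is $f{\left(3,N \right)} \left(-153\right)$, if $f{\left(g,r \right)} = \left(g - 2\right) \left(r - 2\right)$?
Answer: $-1224$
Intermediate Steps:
$N = 10$ ($N = - 2 \left(\left(-5\right) 1\right) = \left(-2\right) \left(-5\right) = 10$)
$f{\left(g,r \right)} = \left(-2 + g\right) \left(-2 + r\right)$
$f{\left(3,N \right)} \left(-153\right) = \left(4 - 6 - 20 + 3 \cdot 10\right) \left(-153\right) = \left(4 - 6 - 20 + 30\right) \left(-153\right) = 8 \left(-153\right) = -1224$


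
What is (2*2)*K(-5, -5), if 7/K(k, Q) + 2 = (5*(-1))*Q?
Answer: 28/23 ≈ 1.2174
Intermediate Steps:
K(k, Q) = 7/(-2 - 5*Q) (K(k, Q) = 7/(-2 + (5*(-1))*Q) = 7/(-2 - 5*Q))
(2*2)*K(-5, -5) = (2*2)*(-7/(2 + 5*(-5))) = 4*(-7/(2 - 25)) = 4*(-7/(-23)) = 4*(-7*(-1/23)) = 4*(7/23) = 28/23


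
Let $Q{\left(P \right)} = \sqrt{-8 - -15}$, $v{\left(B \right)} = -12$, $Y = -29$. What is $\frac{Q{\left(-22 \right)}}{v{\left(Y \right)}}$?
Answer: $- \frac{\sqrt{7}}{12} \approx -0.22048$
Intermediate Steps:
$Q{\left(P \right)} = \sqrt{7}$ ($Q{\left(P \right)} = \sqrt{-8 + 15} = \sqrt{7}$)
$\frac{Q{\left(-22 \right)}}{v{\left(Y \right)}} = \frac{\sqrt{7}}{-12} = \sqrt{7} \left(- \frac{1}{12}\right) = - \frac{\sqrt{7}}{12}$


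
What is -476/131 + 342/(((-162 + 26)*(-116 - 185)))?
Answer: -9720367/2681308 ≈ -3.6252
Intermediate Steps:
-476/131 + 342/(((-162 + 26)*(-116 - 185))) = -476*1/131 + 342/((-136*(-301))) = -476/131 + 342/40936 = -476/131 + 342*(1/40936) = -476/131 + 171/20468 = -9720367/2681308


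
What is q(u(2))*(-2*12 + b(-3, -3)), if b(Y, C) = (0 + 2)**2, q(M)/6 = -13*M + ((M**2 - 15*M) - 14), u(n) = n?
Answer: 7920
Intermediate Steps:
q(M) = -84 - 168*M + 6*M**2 (q(M) = 6*(-13*M + ((M**2 - 15*M) - 14)) = 6*(-13*M + (-14 + M**2 - 15*M)) = 6*(-14 + M**2 - 28*M) = -84 - 168*M + 6*M**2)
b(Y, C) = 4 (b(Y, C) = 2**2 = 4)
q(u(2))*(-2*12 + b(-3, -3)) = (-84 - 168*2 + 6*2**2)*(-2*12 + 4) = (-84 - 336 + 6*4)*(-24 + 4) = (-84 - 336 + 24)*(-20) = -396*(-20) = 7920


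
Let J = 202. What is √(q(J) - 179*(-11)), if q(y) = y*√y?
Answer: √(1969 + 202*√202) ≈ 69.570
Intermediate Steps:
q(y) = y^(3/2)
√(q(J) - 179*(-11)) = √(202^(3/2) - 179*(-11)) = √(202*√202 + 1969) = √(1969 + 202*√202)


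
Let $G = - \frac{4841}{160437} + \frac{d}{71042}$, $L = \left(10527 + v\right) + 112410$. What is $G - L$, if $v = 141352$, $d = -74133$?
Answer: $- \frac{3012316245233749}{11397765354} \approx -2.6429 \cdot 10^{5}$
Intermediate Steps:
$L = 264289$ ($L = \left(10527 + 141352\right) + 112410 = 151879 + 112410 = 264289$)
$G = - \frac{12237590443}{11397765354}$ ($G = - \frac{4841}{160437} - \frac{74133}{71042} = - \frac{12237590443}{11397765354} \approx -1.0737$)
$G - L = - \frac{12237590443}{11397765354} - 264289 = - \frac{3012316245233749}{11397765354}$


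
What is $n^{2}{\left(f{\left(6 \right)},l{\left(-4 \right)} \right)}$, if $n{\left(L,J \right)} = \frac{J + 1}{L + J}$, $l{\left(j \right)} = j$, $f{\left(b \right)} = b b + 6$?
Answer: $\frac{9}{1444} \approx 0.0062327$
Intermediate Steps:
$f{\left(b \right)} = 6 + b^{2}$ ($f{\left(b \right)} = b^{2} + 6 = 6 + b^{2}$)
$n{\left(L,J \right)} = \frac{1 + J}{J + L}$
$n^{2}{\left(f{\left(6 \right)},l{\left(-4 \right)} \right)} = \left(\frac{1 - 4}{-4 + \left(6 + 6^{2}\right)}\right)^{2} = \left(\frac{1}{-4 + \left(6 + 36\right)} \left(-3\right)\right)^{2} = \left(\frac{1}{-4 + 42} \left(-3\right)\right)^{2} = \left(\frac{1}{38} \left(-3\right)\right)^{2} = \left(- \frac{3}{38}\right)^{2} = \frac{9}{1444}$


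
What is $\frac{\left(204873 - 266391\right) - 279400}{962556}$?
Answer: $- \frac{170459}{481278} \approx -0.35418$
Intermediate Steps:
$\frac{\left(204873 - 266391\right) - 279400}{962556} = \left(-61518 - 279400\right) \frac{1}{962556} = \left(-340918\right) \frac{1}{962556} = - \frac{170459}{481278}$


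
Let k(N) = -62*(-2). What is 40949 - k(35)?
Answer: 40825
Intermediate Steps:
k(N) = 124
40949 - k(35) = 40949 - 1*124 = 40949 - 124 = 40825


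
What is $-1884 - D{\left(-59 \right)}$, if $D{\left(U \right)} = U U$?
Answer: $-5365$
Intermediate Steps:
$D{\left(U \right)} = U^{2}$
$-1884 - D{\left(-59 \right)} = -1884 - \left(-59\right)^{2} = -1884 - 3481 = -5365$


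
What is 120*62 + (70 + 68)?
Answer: 7578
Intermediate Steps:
120*62 + (70 + 68) = 7440 + 138 = 7578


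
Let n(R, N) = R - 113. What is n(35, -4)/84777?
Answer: -26/28259 ≈ -0.00092006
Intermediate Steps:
n(R, N) = -113 + R
n(35, -4)/84777 = (-113 + 35)/84777 = -78*1/84777 = -26/28259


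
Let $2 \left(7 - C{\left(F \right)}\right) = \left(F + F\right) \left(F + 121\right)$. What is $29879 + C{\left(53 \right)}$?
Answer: $20664$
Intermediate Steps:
$C{\left(F \right)} = 7 - F \left(121 + F\right)$ ($C{\left(F \right)} = 7 - \frac{\left(F + F\right) \left(F + 121\right)}{2} = 7 - \frac{2 F \left(121 + F\right)}{2} = 7 - F \left(121 + F\right)$)
$29879 + C{\left(53 \right)} = 29879 - 9215 = 20664$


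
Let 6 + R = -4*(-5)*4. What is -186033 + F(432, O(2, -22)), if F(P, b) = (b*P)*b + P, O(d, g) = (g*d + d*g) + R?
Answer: -100929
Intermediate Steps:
R = 74 (R = -6 - 4*(-5)*4 = -6 + 20*4 = -6 + 80 = 74)
O(d, g) = 74 + 2*d*g (O(d, g) = (g*d + d*g) + 74 = (d*g + d*g) + 74 = 2*d*g + 74 = 74 + 2*d*g)
F(P, b) = P + P*b**2 (F(P, b) = (P*b)*b + P = P*b**2 + P = P + P*b**2)
-186033 + F(432, O(2, -22)) = -186033 + 432*(1 + (74 + 2*2*(-22))**2) = -186033 + 432*(1 + (74 - 88)**2) = -186033 + 432*(1 + (-14)**2) = -186033 + 432*(1 + 196) = -186033 + 432*197 = -186033 + 85104 = -100929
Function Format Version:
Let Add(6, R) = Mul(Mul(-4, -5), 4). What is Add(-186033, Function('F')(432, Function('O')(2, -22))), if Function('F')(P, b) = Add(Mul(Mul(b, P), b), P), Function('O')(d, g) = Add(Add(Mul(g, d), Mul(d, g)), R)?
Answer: -100929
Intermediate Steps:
R = 74 (R = Add(-6, Mul(Mul(-4, -5), 4)) = Add(-6, Mul(20, 4)) = Add(-6, 80) = 74)
Function('O')(d, g) = Add(74, Mul(2, d, g)) (Function('O')(d, g) = Add(Add(Mul(g, d), Mul(d, g)), 74) = Add(Add(Mul(d, g), Mul(d, g)), 74) = Add(Mul(2, d, g), 74) = Add(74, Mul(2, d, g)))
Function('F')(P, b) = Add(P, Mul(P, Pow(b, 2))) (Function('F')(P, b) = Add(Mul(Mul(P, b), b), P) = Add(Mul(P, Pow(b, 2)), P) = Add(P, Mul(P, Pow(b, 2))))
Add(-186033, Function('F')(432, Function('O')(2, -22))) = Add(-186033, Mul(432, Add(1, Pow(Add(74, Mul(2, 2, -22)), 2)))) = Add(-186033, Mul(432, Add(1, Pow(Add(74, -88), 2)))) = Add(-186033, Mul(432, Add(1, Pow(-14, 2)))) = Add(-186033, Mul(432, Add(1, 196))) = Add(-186033, Mul(432, 197)) = Add(-186033, 85104) = -100929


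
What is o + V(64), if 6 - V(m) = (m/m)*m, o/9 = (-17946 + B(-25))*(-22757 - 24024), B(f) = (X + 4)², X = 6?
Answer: 7513683476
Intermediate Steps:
B(f) = 100 (B(f) = (6 + 4)² = 10² = 100)
o = 7513683534 (o = 9*((-17946 + 100)*(-22757 - 24024)) = 9*(-17846*(-46781)) = 9*834853726 = 7513683534)
V(m) = 6 - m (V(m) = 6 - m/m*m = 6 - m)
o + V(64) = 7513683534 + (6 - 1*64) = 7513683534 + (6 - 64) = 7513683534 - 58 = 7513683476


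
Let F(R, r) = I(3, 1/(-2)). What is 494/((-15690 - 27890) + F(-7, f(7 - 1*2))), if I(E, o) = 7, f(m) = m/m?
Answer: -494/43573 ≈ -0.011337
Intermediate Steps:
f(m) = 1
F(R, r) = 7
494/((-15690 - 27890) + F(-7, f(7 - 1*2))) = 494/((-15690 - 27890) + 7) = 494/(-43580 + 7) = 494/(-43573) = 494*(-1/43573) = -494/43573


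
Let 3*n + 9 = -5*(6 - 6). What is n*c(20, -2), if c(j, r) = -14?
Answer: 42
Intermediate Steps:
n = -3 (n = -3 + (-5*(6 - 6))/3 = -3 + (-5*0)/3 = -3 + (1/3)*0 = -3 + 0 = -3)
n*c(20, -2) = -3*(-14) = 42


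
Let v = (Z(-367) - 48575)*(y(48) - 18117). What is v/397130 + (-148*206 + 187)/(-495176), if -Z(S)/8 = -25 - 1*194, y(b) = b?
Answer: 209476553441821/98324622440 ≈ 2130.5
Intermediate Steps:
Z(S) = 1752 (Z(S) = -8*(-25 - 1*194) = -8*(-25 - 194) = -8*(-219) = 1752)
v = 846044787 (v = (1752 - 48575)*(48 - 18117) = -46823*(-18069) = 846044787)
v/397130 + (-148*206 + 187)/(-495176) = 846044787/397130 + (-148*206 + 187)/(-495176) = 846044787*(1/397130) + (-30488 + 187)*(-1/495176) = 846044787/397130 - 30301*(-1/495176) = 846044787/397130 + 30301/495176 = 209476553441821/98324622440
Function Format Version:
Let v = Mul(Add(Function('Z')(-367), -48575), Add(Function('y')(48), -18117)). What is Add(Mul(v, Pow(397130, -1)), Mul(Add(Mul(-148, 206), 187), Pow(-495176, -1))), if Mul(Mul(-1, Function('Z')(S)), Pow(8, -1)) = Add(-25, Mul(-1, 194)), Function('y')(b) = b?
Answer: Rational(209476553441821, 98324622440) ≈ 2130.5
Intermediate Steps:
Function('Z')(S) = 1752 (Function('Z')(S) = Mul(-8, Add(-25, Mul(-1, 194))) = Mul(-8, Add(-25, -194)) = Mul(-8, -219) = 1752)
v = 846044787 (v = Mul(Add(1752, -48575), Add(48, -18117)) = Mul(-46823, -18069) = 846044787)
Add(Mul(v, Pow(397130, -1)), Mul(Add(Mul(-148, 206), 187), Pow(-495176, -1))) = Add(Mul(846044787, Pow(397130, -1)), Mul(Add(Mul(-148, 206), 187), Pow(-495176, -1))) = Add(Mul(846044787, Rational(1, 397130)), Mul(Add(-30488, 187), Rational(-1, 495176))) = Add(Rational(846044787, 397130), Mul(-30301, Rational(-1, 495176))) = Add(Rational(846044787, 397130), Rational(30301, 495176)) = Rational(209476553441821, 98324622440)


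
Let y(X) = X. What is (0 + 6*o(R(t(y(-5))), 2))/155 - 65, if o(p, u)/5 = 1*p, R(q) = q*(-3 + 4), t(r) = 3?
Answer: -1997/31 ≈ -64.419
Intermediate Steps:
R(q) = q (R(q) = q*1 = q)
o(p, u) = 5*p (o(p, u) = 5*(1*p) = 5*p)
(0 + 6*o(R(t(y(-5))), 2))/155 - 65 = (0 + 6*(5*3))/155 - 65 = (0 + 6*15)/155 - 65 = (0 + 90)/155 - 65 = (1/155)*90 - 65 = 18/31 - 65 = -1997/31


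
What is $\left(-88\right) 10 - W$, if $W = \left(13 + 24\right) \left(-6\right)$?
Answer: $-658$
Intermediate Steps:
$W = -222$ ($W = 37 \left(-6\right) = -222$)
$\left(-88\right) 10 - W = \left(-88\right) 10 - -222 = -880 + 222 = -658$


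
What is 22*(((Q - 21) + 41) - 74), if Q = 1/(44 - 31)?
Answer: -15422/13 ≈ -1186.3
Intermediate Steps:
Q = 1/13 ≈ 0.076923
22*(((Q - 21) + 41) - 74) = 22*(((1/13 - 21) + 41) - 74) = 22*((-272/13 + 41) - 74) = 22*(261/13 - 74) = 22*(-701/13) = -15422/13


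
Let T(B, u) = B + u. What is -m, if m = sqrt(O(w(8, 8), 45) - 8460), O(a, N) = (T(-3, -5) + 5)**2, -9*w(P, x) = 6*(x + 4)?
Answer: -3*I*sqrt(939) ≈ -91.929*I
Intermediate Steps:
w(P, x) = -8/3 - 2*x/3 (w(P, x) = -2*(x + 4)/3 = -2*(4 + x)/3 = -(24 + 6*x)/9 = -8/3 - 2*x/3)
O(a, N) = 9 (O(a, N) = ((-3 - 5) + 5)**2 = (-8 + 5)**2 = (-3)**2 = 9)
m = 3*I*sqrt(939) (m = sqrt(9 - 8460) = sqrt(-8451) = 3*I*sqrt(939) ≈ 91.929*I)
-m = -3*I*sqrt(939)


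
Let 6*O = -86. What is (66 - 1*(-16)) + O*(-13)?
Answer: 805/3 ≈ 268.33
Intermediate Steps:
O = -43/3 (O = (⅙)*(-86) = -43/3 ≈ -14.333)
(66 - 1*(-16)) + O*(-13) = (66 - 1*(-16)) - 43/3*(-13) = (66 + 16) + 559/3 = 82 + 559/3 = 805/3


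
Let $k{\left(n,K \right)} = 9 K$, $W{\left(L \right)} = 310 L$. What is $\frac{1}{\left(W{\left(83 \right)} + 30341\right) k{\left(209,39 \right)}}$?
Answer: $\frac{1}{19680921} \approx 5.0811 \cdot 10^{-8}$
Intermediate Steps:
$\frac{1}{\left(W{\left(83 \right)} + 30341\right) k{\left(209,39 \right)}} = \frac{1}{\left(310 \cdot 83 + 30341\right) 9 \cdot 39} = \frac{1}{\left(25730 + 30341\right) 351} = \frac{1}{56071} \cdot \frac{1}{351} = \frac{1}{19680921}$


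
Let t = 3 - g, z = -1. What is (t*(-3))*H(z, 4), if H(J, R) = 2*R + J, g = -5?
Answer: -168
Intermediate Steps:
t = 8 (t = 3 - 1*(-5) = 3 + 5 = 8)
H(J, R) = J + 2*R
(t*(-3))*H(z, 4) = (8*(-3))*(-1 + 2*4) = -24*(-1 + 8) = -24*7 = -168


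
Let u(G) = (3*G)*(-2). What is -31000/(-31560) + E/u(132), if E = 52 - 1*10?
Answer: 10753/11572 ≈ 0.92923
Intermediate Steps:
E = 42 (E = 52 - 10 = 42)
u(G) = -6*G
-31000/(-31560) + E/u(132) = -31000/(-31560) + 42/((-6*132)) = -31000*(-1/31560) + 42/(-792) = 775/789 + 42*(-1/792) = 775/789 - 7/132 = 10753/11572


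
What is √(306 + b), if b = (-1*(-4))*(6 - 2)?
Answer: √322 ≈ 17.944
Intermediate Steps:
b = 16 (b = 4*4 = 16)
√(306 + b) = √(306 + 16) = √322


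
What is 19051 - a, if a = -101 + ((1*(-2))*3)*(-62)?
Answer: 18780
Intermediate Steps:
a = 271 (a = -101 - 2*3*(-62) = -101 - 6*(-62) = -101 + 372 = 271)
19051 - a = 19051 - 1*271 = 19051 - 271 = 18780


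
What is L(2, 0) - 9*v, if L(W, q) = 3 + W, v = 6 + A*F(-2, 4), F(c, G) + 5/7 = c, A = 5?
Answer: 512/7 ≈ 73.143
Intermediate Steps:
F(c, G) = -5/7 + c
v = -53/7 (v = 6 + 5*(-5/7 - 2) = 6 + 5*(-19/7) = 6 - 95/7 = -53/7 ≈ -7.5714)
L(2, 0) - 9*v = (3 + 2) - 9*(-53/7) = 5 + 477/7 = 512/7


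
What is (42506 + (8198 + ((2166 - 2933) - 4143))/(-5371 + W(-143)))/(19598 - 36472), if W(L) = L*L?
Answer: -53409063/21202181 ≈ -2.5190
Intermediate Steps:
W(L) = L**2
(42506 + (8198 + ((2166 - 2933) - 4143))/(-5371 + W(-143)))/(19598 - 36472) = (42506 + (8198 + ((2166 - 2933) - 4143))/(-5371 + (-143)**2))/(19598 - 36472) = (42506 + (8198 + (-767 - 4143))/(-5371 + 20449))/(-16874) = (42506 + (8198 - 4910)/15078)*(-1/16874) = (42506 + 3288*(1/15078))*(-1/16874) = (42506 + 548/2513)*(-1/16874) = (106818126/2513)*(-1/16874) = -53409063/21202181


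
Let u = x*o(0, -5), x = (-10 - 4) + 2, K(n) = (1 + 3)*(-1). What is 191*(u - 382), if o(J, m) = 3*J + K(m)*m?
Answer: -118802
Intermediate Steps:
K(n) = -4 (K(n) = 4*(-1) = -4)
x = -12 (x = -14 + 2 = -12)
o(J, m) = -4*m + 3*J (o(J, m) = 3*J - 4*m = -4*m + 3*J)
u = -240 (u = -12*(-4*(-5) + 3*0) = -12*(20 + 0) = -12*20 = -240)
191*(u - 382) = 191*(-240 - 382) = 191*(-622) = -118802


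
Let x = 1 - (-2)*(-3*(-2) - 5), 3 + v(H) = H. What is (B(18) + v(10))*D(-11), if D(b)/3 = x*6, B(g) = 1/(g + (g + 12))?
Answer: 3033/8 ≈ 379.13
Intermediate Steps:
v(H) = -3 + H
B(g) = 1/(12 + 2*g) (B(g) = 1/(g + (12 + g)) = 1/(12 + 2*g))
x = 3 (x = 1 - (-2)*(6 - 5) = 1 - (-2) = 1 - 1*(-2) = 1 + 2 = 3)
D(b) = 54 (D(b) = 3*(3*6) = 3*18 = 54)
(B(18) + v(10))*D(-11) = (1/(2*(6 + 18)) + (-3 + 10))*54 = ((½)/24 + 7)*54 = ((½)*(1/24) + 7)*54 = (1/48 + 7)*54 = (337/48)*54 = 3033/8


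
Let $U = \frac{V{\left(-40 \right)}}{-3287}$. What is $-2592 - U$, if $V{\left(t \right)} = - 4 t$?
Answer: $- \frac{8519744}{3287} \approx -2592.0$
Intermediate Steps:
$U = - \frac{160}{3287}$ ($U = \frac{\left(-4\right) \left(-40\right)}{-3287} = 160 \left(- \frac{1}{3287}\right) = - \frac{160}{3287} \approx -0.048677$)
$-2592 - U = -2592 - - \frac{160}{3287} = -2592 + \frac{160}{3287} = - \frac{8519744}{3287}$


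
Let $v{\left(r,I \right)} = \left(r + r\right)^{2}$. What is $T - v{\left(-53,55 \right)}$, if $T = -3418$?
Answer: $-14654$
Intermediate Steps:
$v{\left(r,I \right)} = 4 r^{2}$ ($v{\left(r,I \right)} = \left(2 r\right)^{2} = 4 r^{2}$)
$T - v{\left(-53,55 \right)} = -3418 - 4 \left(-53\right)^{2} = -3418 - 4 \cdot 2809 = -3418 - 11236 = -14654$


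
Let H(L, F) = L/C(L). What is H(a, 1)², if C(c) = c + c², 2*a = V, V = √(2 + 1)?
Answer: 4/(2 + √3)² ≈ 0.28719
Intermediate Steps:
V = √3 ≈ 1.7320
a = √3/2 ≈ 0.86602
H(L, F) = 1/(1 + L) (H(L, F) = L/((L*(1 + L))) = L*(1/(L*(1 + L))) = 1/(1 + L))
H(a, 1)² = (1/(1 + √3/2))² = (1 + √3/2)⁻²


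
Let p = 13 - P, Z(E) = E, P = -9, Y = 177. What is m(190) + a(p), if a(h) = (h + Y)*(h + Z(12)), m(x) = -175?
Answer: 6591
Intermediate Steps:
p = 22 (p = 13 - 1*(-9) = 13 + 9 = 22)
a(h) = (12 + h)*(177 + h) (a(h) = (h + 177)*(h + 12) = (177 + h)*(12 + h) = (12 + h)*(177 + h))
m(190) + a(p) = -175 + (2124 + 22² + 189*22) = -175 + (2124 + 484 + 4158) = -175 + 6766 = 6591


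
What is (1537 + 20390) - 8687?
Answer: 13240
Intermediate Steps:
(1537 + 20390) - 8687 = 21927 - 8687 = 13240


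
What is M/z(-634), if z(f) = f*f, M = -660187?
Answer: -660187/401956 ≈ -1.6424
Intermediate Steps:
z(f) = f²
M/z(-634) = -660187/((-634)²) = -660187/401956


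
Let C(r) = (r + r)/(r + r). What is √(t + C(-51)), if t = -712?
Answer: 3*I*√79 ≈ 26.665*I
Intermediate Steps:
C(r) = 1 (C(r) = (2*r)/((2*r)) = (2*r)*(1/(2*r)) = 1)
√(t + C(-51)) = √(-712 + 1) = √(-711) = 3*I*√79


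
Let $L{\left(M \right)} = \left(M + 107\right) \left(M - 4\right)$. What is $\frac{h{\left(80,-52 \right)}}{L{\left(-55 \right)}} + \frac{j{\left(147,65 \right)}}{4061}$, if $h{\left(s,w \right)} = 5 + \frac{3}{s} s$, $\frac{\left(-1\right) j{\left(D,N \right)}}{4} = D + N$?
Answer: $- \frac{658538}{3114787} \approx -0.21142$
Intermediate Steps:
$j{\left(D,N \right)} = - 4 D - 4 N$ ($j{\left(D,N \right)} = - 4 \left(D + N\right) = - 4 D - 4 N$)
$L{\left(M \right)} = \left(-4 + M\right) \left(107 + M\right)$ ($L{\left(M \right)} = \left(107 + M\right) \left(-4 + M\right) = \left(-4 + M\right) \left(107 + M\right)$)
$h{\left(s,w \right)} = 8$ ($h{\left(s,w \right)} = 5 + 3 = 8$)
$\frac{h{\left(80,-52 \right)}}{L{\left(-55 \right)}} + \frac{j{\left(147,65 \right)}}{4061} = \frac{8}{-428 + \left(-55\right)^{2} + 103 \left(-55\right)} + \frac{\left(-4\right) 147 - 260}{4061} = \frac{8}{-428 + 3025 - 5665} + \left(-588 - 260\right) \frac{1}{4061} = \frac{8}{-3068} - \frac{848}{4061} = 8 \left(- \frac{1}{3068}\right) - \frac{848}{4061} = - \frac{2}{767} - \frac{848}{4061} = - \frac{658538}{3114787}$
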